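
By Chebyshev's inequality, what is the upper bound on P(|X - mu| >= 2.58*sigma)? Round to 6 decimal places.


P <= 1/k^2
k^2 = 2.58^2 = 6.6564
1/k^2 = 1 / 6.6564 ≈ 0.15023136

0.150231


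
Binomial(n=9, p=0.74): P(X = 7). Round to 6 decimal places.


P = C(n,k) * p^k * (1-p)^(n-k)
C(9,7) = 36
p^k = 0.74^7 ≈ 0.1215128
(1-p)^(n-k) = 0.26^2 = 0.0676
P = 36 * 0.1215128 * 0.0676 ≈ 0.295714

0.295714


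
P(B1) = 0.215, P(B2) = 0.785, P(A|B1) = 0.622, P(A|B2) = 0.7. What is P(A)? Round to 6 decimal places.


P(A) = P(A|B1)*P(B1) + P(A|B2)*P(B2)
P(A|B1)*P(B1) = 0.622 * 0.215 = 0.13373
P(A|B2)*P(B2) = 0.7 * 0.785 = 0.5495
P(A) = 0.13373 + 0.5495 = 0.68323

0.683230


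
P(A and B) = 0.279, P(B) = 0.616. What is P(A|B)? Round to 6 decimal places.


P(A|B) = P(A and B) / P(B) = 0.279 / 0.616 = 279/616 ≈ 0.45292208

0.452922


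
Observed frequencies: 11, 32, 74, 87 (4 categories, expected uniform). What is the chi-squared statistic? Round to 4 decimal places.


chi2 = sum((O-E)^2/E), E = total/4
total = 204, E = 204/4 = 51
(11 - 51)^2 / 51 = 1600 / 51 = 1600/51 ≈ 31.372549
(32 - 51)^2 / 51 = 361 / 51 = 361/51 ≈ 7.078431
(74 - 51)^2 / 51 = 529 / 51 = 529/51 ≈ 10.372549
(87 - 51)^2 / 51 = 1296 / 51 = 432/17 ≈ 25.411765
chi2 = 1262/17 ≈ 74.235294

74.2353


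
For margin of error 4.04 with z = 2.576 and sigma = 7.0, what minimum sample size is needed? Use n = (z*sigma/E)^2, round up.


z*sigma/E = 2.576 * 7.0 / 4.04 = 2254/505 ≈ 4.463366
(z*sigma/E)^2 ≈ 19.921639
round up: n = 20

20


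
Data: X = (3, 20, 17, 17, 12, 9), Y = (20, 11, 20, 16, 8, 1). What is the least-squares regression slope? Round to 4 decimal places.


b = sum((xi-xbar)(yi-ybar)) / sum((xi-xbar)^2)
n = 6, xbar = 78/6 = 13, ybar = 76/6 = 38/3 ≈ 12.666667
Sxy = sum((xi-xbar)(yi-ybar)) = 9
Sxx = sum((xi-xbar)^2) = 198
b = Sxy / Sxx = 1/22 ≈ 0.045455

0.0455


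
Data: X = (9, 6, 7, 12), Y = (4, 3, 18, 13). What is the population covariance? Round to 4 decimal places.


Cov = (1/n)*sum((xi-xbar)(yi-ybar))
n = 4, xbar = 34/4 = 8.5, ybar = 38/4 = 9.5
sum((xi-xbar)(yi-ybar)) = 13
Cov = 13 / 4 = 3.25

3.2500


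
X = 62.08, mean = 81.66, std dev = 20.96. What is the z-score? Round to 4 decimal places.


z = (X - mu) / sigma
X - mu = 62.08 - 81.66 = -19.58
z = -19.58 / 20.96 = -979/1048 ≈ -0.934160

-0.9342


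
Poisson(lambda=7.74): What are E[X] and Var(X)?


E[X] = Var(X) = lambda = 7.74

7.74, 7.74


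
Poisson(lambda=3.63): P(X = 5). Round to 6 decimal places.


P = e^(-lam) * lam^k / k!
e^(-3.63) ≈ 0.02651618
lam^k = 3.63^5 ≈ 630.279418
k! = 5! = 120
P = 0.02651618 * 630.279418 / 120 ≈ 0.139272

0.139272


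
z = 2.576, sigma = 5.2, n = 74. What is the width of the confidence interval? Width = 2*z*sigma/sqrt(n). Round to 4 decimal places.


width = 2*z*sigma/sqrt(n)
2*z*sigma = 2 * 2.576 * 5.2 = 26.7904
sqrt(74) ≈ 8.602325
width = 26.7904 / 8.602325 ≈ 3.114321

3.1143


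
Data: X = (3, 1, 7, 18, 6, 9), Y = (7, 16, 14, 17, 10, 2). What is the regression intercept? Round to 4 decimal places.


a = ybar - b*xbar, where b = sum((xi-xbar)(yi-ybar)) / sum((xi-xbar)^2)
n = 6, xbar = 44/6 = 22/3 ≈ 7.333333, ybar = 66/6 = 11
Sxy = sum((xi-xbar)(yi-ybar)) = 35
Sxx = sum((xi-xbar)^2) = 532/3 ≈ 177.333333
b = Sxy / Sxx = 15/76 ≈ 0.197368
a = 11 - 0.197368 * 7.333333 = 363/38 ≈ 9.552632

9.5526


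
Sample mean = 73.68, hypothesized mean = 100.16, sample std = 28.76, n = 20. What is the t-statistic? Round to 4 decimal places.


t = (xbar - mu0) / (s/sqrt(n))
xbar - mu0 = 73.68 - 100.16 = -26.48
sqrt(20) ≈ 4.47213595
s/sqrt(n) = 28.76 / 4.47213595 ≈ 6.43093150
t = -26.48 / 6.43093150 ≈ -4.117599

-4.1176


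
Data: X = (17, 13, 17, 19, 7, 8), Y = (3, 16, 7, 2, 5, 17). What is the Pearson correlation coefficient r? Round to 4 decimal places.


r = sum((xi-xbar)(yi-ybar)) / sqrt(sum((xi-xbar)^2) * sum((yi-ybar)^2))
n = 6, xbar = 81/6 = 13.5, ybar = 50/6 = 25/3 ≈ 8.333333
Sxy = sum((xi-xbar)(yi-ybar)) = -88
Sxx = sum((xi-xbar)^2) = 127.5
Syy = sum((yi-ybar)^2) = 646/3 ≈ 215.333333
sqrt(Sxx*Syy) ≈ 165.695504
r = Sxy / sqrt(Sxx*Syy) = -88 / 165.695504 ≈ -0.531095

-0.5311


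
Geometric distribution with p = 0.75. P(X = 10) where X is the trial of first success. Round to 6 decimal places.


P = (1-p)^(k-1) * p
(1-p)^(k-1) = 0.25^9 ≈ 0.000003814697
P = 0.000003814697 * 0.75 ≈ 0.000002861023

0.000003


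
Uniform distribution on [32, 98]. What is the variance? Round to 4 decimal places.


Var = (b-a)^2 / 12
(b-a)^2 = (98 - 32)^2 = 4356
Var = 4356/12 = 363

363.0000


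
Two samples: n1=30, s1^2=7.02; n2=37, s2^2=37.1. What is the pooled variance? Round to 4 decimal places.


sp^2 = ((n1-1)*s1^2 + (n2-1)*s2^2)/(n1+n2-2)
(n1-1)*s1^2 = 29 * 7.02 = 203.58
(n2-1)*s2^2 = 36 * 37.1 = 1335.6
numerator = 203.58 + 1335.6 = 1539.18
n1+n2-2 = 65
sp^2 = 1539.18 / 65 = 76959/3250 ≈ 23.679692

23.6797


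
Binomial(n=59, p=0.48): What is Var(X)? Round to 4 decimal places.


Var = n*p*(1-p) = 59 * 0.48 * 0.52 = 14.7264

14.7264


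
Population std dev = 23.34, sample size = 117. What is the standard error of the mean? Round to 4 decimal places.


SE = sigma / sqrt(n)
sqrt(117) ≈ 10.816654
SE = 23.34 / 10.816654 ≈ 2.157784

2.1578


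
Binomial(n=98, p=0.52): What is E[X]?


E[X] = n*p = 98 * 0.52 = 50.96

50.96


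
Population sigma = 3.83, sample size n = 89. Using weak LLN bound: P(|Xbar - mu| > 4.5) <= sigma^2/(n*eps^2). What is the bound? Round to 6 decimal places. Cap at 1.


bound = min(1, sigma^2/(n*eps^2))
sigma^2 = 3.83^2 = 14.6689
n*eps^2 = 89 * 4.5^2 = 89 * 20.25 = 1802.25
sigma^2/(n*eps^2) = 14.6689 / 1802.25 ≈ 0.00813921

0.008139


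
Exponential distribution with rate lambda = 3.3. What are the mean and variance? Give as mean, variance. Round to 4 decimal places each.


mean = 1/lam, var = 1/lam^2
mean = 1 / 3.3 = 10/33 ≈ 0.303030
lam^2 = 3.3^2 = 10.89
var = 1 / 10.89 = 100/1089 ≈ 0.091827

0.3030, 0.0918


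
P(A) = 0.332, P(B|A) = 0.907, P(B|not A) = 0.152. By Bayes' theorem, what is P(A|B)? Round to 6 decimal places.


P(A|B) = P(B|A)*P(A) / P(B), P(B) = P(B|A)*P(A) + P(B|not A)*P(not A)
P(B|A)*P(A) = 0.907 * 0.332 = 0.301124
P(B|not A)*P(not A) = 0.152 * 0.668 = 0.101536
P(B) = 0.301124 + 0.101536 = 0.40266
P(A|B) = 0.301124 / 0.40266 ≈ 0.74783688

0.747837


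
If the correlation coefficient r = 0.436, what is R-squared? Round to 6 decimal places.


R^2 = r^2 = (0.436)^2 = 0.190096

0.190096


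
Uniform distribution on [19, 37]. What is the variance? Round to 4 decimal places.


Var = (b-a)^2 / 12
(b-a)^2 = (37 - 19)^2 = 324
Var = 324/12 = 27

27.0000


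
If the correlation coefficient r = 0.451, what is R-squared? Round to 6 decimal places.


R^2 = r^2 = (0.451)^2 = 0.203401

0.203401


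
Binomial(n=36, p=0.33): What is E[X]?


E[X] = n*p = 36 * 0.33 = 11.88

11.88


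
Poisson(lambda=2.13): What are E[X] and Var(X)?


E[X] = Var(X) = lambda = 2.13

2.13, 2.13


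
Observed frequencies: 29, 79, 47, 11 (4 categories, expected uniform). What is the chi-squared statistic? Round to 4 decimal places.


chi2 = sum((O-E)^2/E), E = total/4
total = 166, E = 166/4 = 41.5
(29 - 41.5)^2 / 41.5 = 156.25 / 41.5 = 625/166 ≈ 3.765060
(79 - 41.5)^2 / 41.5 = 1406.25 / 41.5 = 5625/166 ≈ 33.885542
(47 - 41.5)^2 / 41.5 = 30.25 / 41.5 = 121/166 ≈ 0.728916
(11 - 41.5)^2 / 41.5 = 930.25 / 41.5 = 3721/166 ≈ 22.415663
chi2 = 5046/83 ≈ 60.795181

60.7952


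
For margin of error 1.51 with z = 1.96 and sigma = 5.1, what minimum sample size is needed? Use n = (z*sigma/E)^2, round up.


z*sigma/E = 1.96 * 5.1 / 1.51 = 4998/755 ≈ 6.619868
(z*sigma/E)^2 ≈ 43.822646
round up: n = 44

44


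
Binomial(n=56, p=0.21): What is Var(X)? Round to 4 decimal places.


Var = n*p*(1-p) = 56 * 0.21 * 0.79 = 9.2904

9.2904


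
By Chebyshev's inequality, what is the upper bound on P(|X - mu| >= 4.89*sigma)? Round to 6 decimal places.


P <= 1/k^2
k^2 = 4.89^2 = 23.9121
1/k^2 = 1 / 23.9121 ≈ 0.04181983

0.041820


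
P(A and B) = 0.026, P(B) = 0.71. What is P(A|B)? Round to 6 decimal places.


P(A|B) = P(A and B) / P(B) = 0.026 / 0.71 = 13/355 ≈ 0.03661972

0.036620


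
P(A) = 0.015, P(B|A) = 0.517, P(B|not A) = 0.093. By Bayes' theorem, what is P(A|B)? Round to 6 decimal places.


P(A|B) = P(B|A)*P(A) / P(B), P(B) = P(B|A)*P(A) + P(B|not A)*P(not A)
P(B|A)*P(A) = 0.517 * 0.015 = 0.007755
P(B|not A)*P(not A) = 0.093 * 0.985 = 0.091605
P(B) = 0.007755 + 0.091605 = 0.09936
P(A|B) = 0.007755 / 0.09936 = 517/6624 ≈ 0.07804952

0.078050


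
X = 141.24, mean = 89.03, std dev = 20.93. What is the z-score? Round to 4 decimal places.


z = (X - mu) / sigma
X - mu = 141.24 - 89.03 = 52.21
z = 52.21 / 20.93 = 227/91 ≈ 2.494505

2.4945


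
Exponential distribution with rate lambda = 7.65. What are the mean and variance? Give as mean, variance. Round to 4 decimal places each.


mean = 1/lam, var = 1/lam^2
mean = 1 / 7.65 = 20/153 ≈ 0.130719
lam^2 = 7.65^2 = 58.5225
var = 1 / 58.5225 ≈ 0.017087

0.1307, 0.0171


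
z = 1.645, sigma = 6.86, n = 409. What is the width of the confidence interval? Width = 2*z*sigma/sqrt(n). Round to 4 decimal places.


width = 2*z*sigma/sqrt(n)
2*z*sigma = 2 * 1.645 * 6.86 = 22.5694
sqrt(409) ≈ 20.223748
width = 22.5694 / 20.223748 ≈ 1.115985

1.1160


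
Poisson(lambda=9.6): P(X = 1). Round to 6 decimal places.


P = e^(-lam) * lam^k / k!
e^(-9.6) ≈ 0.00006772874
lam^k = 9.6^1 = 9.6
k! = 1! = 1
P = 0.00006772874 * 9.6 / 1 ≈ 0.000650

0.000650


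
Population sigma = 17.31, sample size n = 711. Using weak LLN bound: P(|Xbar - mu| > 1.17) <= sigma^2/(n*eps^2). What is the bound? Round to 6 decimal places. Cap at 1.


bound = min(1, sigma^2/(n*eps^2))
sigma^2 = 17.31^2 = 299.6361
n*eps^2 = 711 * 1.17^2 = 711 * 1.3689 = 973.2879
sigma^2/(n*eps^2) = 299.6361 / 973.2879 ≈ 0.30785968

0.307860


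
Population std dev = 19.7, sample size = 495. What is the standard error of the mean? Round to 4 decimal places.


SE = sigma / sqrt(n)
sqrt(495) ≈ 22.248595
SE = 19.7 / 22.248595 ≈ 0.885449

0.8854


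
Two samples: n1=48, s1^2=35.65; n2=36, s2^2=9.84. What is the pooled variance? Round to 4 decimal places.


sp^2 = ((n1-1)*s1^2 + (n2-1)*s2^2)/(n1+n2-2)
(n1-1)*s1^2 = 47 * 35.65 = 1675.55
(n2-1)*s2^2 = 35 * 9.84 = 344.4
numerator = 1675.55 + 344.4 = 2019.95
n1+n2-2 = 82
sp^2 = 2019.95 / 82 = 40399/1640 ≈ 24.633537

24.6335


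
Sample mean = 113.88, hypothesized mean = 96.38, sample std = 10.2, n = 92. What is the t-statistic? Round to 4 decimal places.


t = (xbar - mu0) / (s/sqrt(n))
xbar - mu0 = 113.88 - 96.38 = 17.5
sqrt(92) ≈ 9.59166305
s/sqrt(n) = 10.2 / 9.59166305 ≈ 1.06342351
t = 17.5 / 1.06342351 ≈ 16.456285

16.4563


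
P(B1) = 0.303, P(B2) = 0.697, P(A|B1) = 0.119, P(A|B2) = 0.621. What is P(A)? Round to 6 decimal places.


P(A) = P(A|B1)*P(B1) + P(A|B2)*P(B2)
P(A|B1)*P(B1) = 0.119 * 0.303 = 0.036057
P(A|B2)*P(B2) = 0.621 * 0.697 = 0.432837
P(A) = 0.036057 + 0.432837 = 0.468894

0.468894


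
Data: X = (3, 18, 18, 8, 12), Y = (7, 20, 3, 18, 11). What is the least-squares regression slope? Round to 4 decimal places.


b = sum((xi-xbar)(yi-ybar)) / sum((xi-xbar)^2)
n = 5, xbar = 59/5 = 11.8, ybar = 59/5 = 11.8
Sxy = sum((xi-xbar)(yi-ybar)) = 14.8
Sxx = sum((xi-xbar)^2) = 168.8
b = Sxy / Sxx = 37/422 ≈ 0.087678

0.0877


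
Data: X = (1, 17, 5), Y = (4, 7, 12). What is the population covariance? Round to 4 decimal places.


Cov = (1/n)*sum((xi-xbar)(yi-ybar))
n = 3, xbar = 23/3 ≈ 7.666667, ybar = 23/3 ≈ 7.666667
sum((xi-xbar)(yi-ybar)) = 20/3 ≈ 6.666667
Cov = 6.666667 / 3 = 20/9 ≈ 2.222222

2.2222


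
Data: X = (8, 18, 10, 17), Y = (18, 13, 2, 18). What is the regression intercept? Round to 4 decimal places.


a = ybar - b*xbar, where b = sum((xi-xbar)(yi-ybar)) / sum((xi-xbar)^2)
n = 4, xbar = 53/4 = 13.25, ybar = 51/4 = 12.75
Sxy = sum((xi-xbar)(yi-ybar)) = 28.25
Sxx = sum((xi-xbar)^2) = 74.75
b = Sxy / Sxx = 113/299 ≈ 0.377926
a = 12.75 - 0.377926 * 13.25 = 2315/299 ≈ 7.742475

7.7425


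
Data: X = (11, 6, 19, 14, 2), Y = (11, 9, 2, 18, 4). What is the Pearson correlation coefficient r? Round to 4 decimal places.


r = sum((xi-xbar)(yi-ybar)) / sqrt(sum((xi-xbar)^2) * sum((yi-ybar)^2))
n = 5, xbar = 52/5 = 10.4, ybar = 44/5 = 8.8
Sxy = sum((xi-xbar)(yi-ybar)) = 15.4
Sxx = sum((xi-xbar)^2) = 177.2
Syy = sum((yi-ybar)^2) = 158.8
sqrt(Sxx*Syy) ≈ 167.747906
r = Sxy / sqrt(Sxx*Syy) = 15.4 / 167.747906 ≈ 0.091804

0.0918


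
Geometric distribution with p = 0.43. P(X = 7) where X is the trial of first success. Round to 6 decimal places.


P = (1-p)^(k-1) * p
(1-p)^(k-1) = 0.57^6 ≈ 0.03429645
P = 0.03429645 * 0.43 ≈ 0.01474747

0.014747


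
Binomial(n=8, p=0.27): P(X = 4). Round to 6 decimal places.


P = C(n,k) * p^k * (1-p)^(n-k)
C(8,4) = 70
p^k = 0.27^4 = 0.00531441
(1-p)^(n-k) = 0.73^4 ≈ 0.2839824
P = 70 * 0.00531441 * 0.2839824 ≈ 0.105644

0.105644


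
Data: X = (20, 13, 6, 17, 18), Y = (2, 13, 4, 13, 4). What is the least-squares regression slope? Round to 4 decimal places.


b = sum((xi-xbar)(yi-ybar)) / sum((xi-xbar)^2)
n = 5, xbar = 74/5 = 14.8, ybar = 36/5 = 7.2
Sxy = sum((xi-xbar)(yi-ybar)) = -6.8
Sxx = sum((xi-xbar)^2) = 122.8
b = Sxy / Sxx = -17/307 ≈ -0.055375

-0.0554


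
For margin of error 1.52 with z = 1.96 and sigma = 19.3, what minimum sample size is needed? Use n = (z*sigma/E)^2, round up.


z*sigma/E = 1.96 * 19.3 / 1.52 = 9457/380 ≈ 24.886842
(z*sigma/E)^2 ≈ 619.354910
round up: n = 620

620


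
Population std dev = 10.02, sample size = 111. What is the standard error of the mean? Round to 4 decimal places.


SE = sigma / sqrt(n)
sqrt(111) ≈ 10.535654
SE = 10.02 / 10.535654 ≈ 0.951056

0.9511


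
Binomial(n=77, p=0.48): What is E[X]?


E[X] = n*p = 77 * 0.48 = 36.96

36.96


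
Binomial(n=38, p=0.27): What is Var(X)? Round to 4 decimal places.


Var = n*p*(1-p) = 38 * 0.27 * 0.73 = 7.4898

7.4898


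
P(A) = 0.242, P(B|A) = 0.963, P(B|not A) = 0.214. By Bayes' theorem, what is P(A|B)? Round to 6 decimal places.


P(A|B) = P(B|A)*P(A) / P(B), P(B) = P(B|A)*P(A) + P(B|not A)*P(not A)
P(B|A)*P(A) = 0.963 * 0.242 = 0.233046
P(B|not A)*P(not A) = 0.214 * 0.758 = 0.162212
P(B) = 0.233046 + 0.162212 = 0.395258
P(A|B) = 0.233046 / 0.395258 = 1089/1847 ≈ 0.58960476

0.589605


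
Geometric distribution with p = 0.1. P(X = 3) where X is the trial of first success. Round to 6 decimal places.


P = (1-p)^(k-1) * p
(1-p)^(k-1) = 0.9^2 = 0.81
P = 0.81 * 0.1 = 0.081

0.081000


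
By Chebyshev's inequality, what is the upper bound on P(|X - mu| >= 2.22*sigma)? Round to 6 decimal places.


P <= 1/k^2
k^2 = 2.22^2 = 4.9284
1/k^2 = 1 / 4.9284 ≈ 0.20290561

0.202906


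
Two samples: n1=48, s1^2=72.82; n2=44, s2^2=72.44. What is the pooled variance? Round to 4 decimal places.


sp^2 = ((n1-1)*s1^2 + (n2-1)*s2^2)/(n1+n2-2)
(n1-1)*s1^2 = 47 * 72.82 = 3422.54
(n2-1)*s2^2 = 43 * 72.44 = 3114.92
numerator = 3422.54 + 3114.92 = 6537.46
n1+n2-2 = 90
sp^2 = 6537.46 / 90 = 326873/4500 ≈ 72.638444

72.6384


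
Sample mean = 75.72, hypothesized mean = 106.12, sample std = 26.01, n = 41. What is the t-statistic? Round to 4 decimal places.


t = (xbar - mu0) / (s/sqrt(n))
xbar - mu0 = 75.72 - 106.12 = -30.4
sqrt(41) ≈ 6.40312424
s/sqrt(n) = 26.01 / 6.40312424 ≈ 4.06207955
t = -30.4 / 4.06207955 ≈ -7.483851

-7.4839


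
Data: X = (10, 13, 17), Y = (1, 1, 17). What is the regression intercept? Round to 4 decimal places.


a = ybar - b*xbar, where b = sum((xi-xbar)(yi-ybar)) / sum((xi-xbar)^2)
n = 3, xbar = 40/3 ≈ 13.333333, ybar = 19/3 ≈ 6.333333
Sxy = sum((xi-xbar)(yi-ybar)) = 176/3 ≈ 58.666667
Sxx = sum((xi-xbar)^2) = 74/3 ≈ 24.666667
b = Sxy / Sxx = 88/37 ≈ 2.378378
a = 6.333333 - 2.378378 * 13.333333 = -939/37 ≈ -25.378378

-25.3784


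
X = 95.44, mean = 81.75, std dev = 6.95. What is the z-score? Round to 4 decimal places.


z = (X - mu) / sigma
X - mu = 95.44 - 81.75 = 13.69
z = 13.69 / 6.95 = 1369/695 ≈ 1.969784

1.9698


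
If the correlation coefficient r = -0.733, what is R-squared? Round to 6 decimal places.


R^2 = r^2 = (-0.733)^2 = 0.537289

0.537289


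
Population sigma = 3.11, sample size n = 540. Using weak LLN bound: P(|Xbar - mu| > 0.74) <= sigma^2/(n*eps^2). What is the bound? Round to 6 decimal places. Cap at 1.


bound = min(1, sigma^2/(n*eps^2))
sigma^2 = 3.11^2 = 9.6721
n*eps^2 = 540 * 0.74^2 = 540 * 0.5476 = 295.704
sigma^2/(n*eps^2) = 9.6721 / 295.704 ≈ 0.03270872

0.032709


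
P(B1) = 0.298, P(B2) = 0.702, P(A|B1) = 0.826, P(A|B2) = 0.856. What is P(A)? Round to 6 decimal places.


P(A) = P(A|B1)*P(B1) + P(A|B2)*P(B2)
P(A|B1)*P(B1) = 0.826 * 0.298 = 0.246148
P(A|B2)*P(B2) = 0.856 * 0.702 = 0.600912
P(A) = 0.246148 + 0.600912 = 0.84706

0.847060


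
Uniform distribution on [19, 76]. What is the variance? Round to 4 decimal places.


Var = (b-a)^2 / 12
(b-a)^2 = (76 - 19)^2 = 3249
Var = 3249/12 = 270.75

270.7500


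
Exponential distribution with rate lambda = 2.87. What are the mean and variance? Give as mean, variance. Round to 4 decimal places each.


mean = 1/lam, var = 1/lam^2
mean = 1 / 2.87 = 100/287 ≈ 0.348432
lam^2 = 2.87^2 = 8.2369
var = 1 / 8.2369 ≈ 0.121405

0.3484, 0.1214


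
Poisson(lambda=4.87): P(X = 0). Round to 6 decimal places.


P = e^(-lam) * lam^k / k!
e^(-4.87) ≈ 0.007673365
lam^k = 4.87^0 = 1
k! = 0! = 1
P = 0.007673365 * 1 / 1 ≈ 0.007673

0.007673


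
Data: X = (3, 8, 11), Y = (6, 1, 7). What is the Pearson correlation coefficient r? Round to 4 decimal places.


r = sum((xi-xbar)(yi-ybar)) / sqrt(sum((xi-xbar)^2) * sum((yi-ybar)^2))
n = 3, xbar = 22/3 ≈ 7.333333, ybar = 14/3 ≈ 4.666667
Sxy = sum((xi-xbar)(yi-ybar)) = 1/3 ≈ 0.333333
Sxx = sum((xi-xbar)^2) = 98/3 ≈ 32.666667
Syy = sum((yi-ybar)^2) = 62/3 ≈ 20.666667
sqrt(Sxx*Syy) ≈ 25.982900
r = Sxy / sqrt(Sxx*Syy) = 0.333333 / 25.982900 ≈ 0.012829

0.0128


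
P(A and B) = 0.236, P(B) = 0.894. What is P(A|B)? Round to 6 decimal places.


P(A|B) = P(A and B) / P(B) = 0.236 / 0.894 = 118/447 ≈ 0.26398210

0.263982


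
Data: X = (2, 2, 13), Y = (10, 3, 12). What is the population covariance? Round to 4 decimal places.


Cov = (1/n)*sum((xi-xbar)(yi-ybar))
n = 3, xbar = 17/3 ≈ 5.666667, ybar = 25/3 ≈ 8.333333
sum((xi-xbar)(yi-ybar)) = 121/3 ≈ 40.333333
Cov = 40.333333 / 3 = 121/9 ≈ 13.444444

13.4444


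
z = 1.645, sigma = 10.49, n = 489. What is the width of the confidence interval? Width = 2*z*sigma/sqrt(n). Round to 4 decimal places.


width = 2*z*sigma/sqrt(n)
2*z*sigma = 2 * 1.645 * 10.49 = 34.5121
sqrt(489) ≈ 22.113344
width = 34.5121 / 22.113344 ≈ 1.560691

1.5607


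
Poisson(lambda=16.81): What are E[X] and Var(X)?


E[X] = Var(X) = lambda = 16.81

16.81, 16.81


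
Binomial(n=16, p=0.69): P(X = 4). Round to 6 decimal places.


P = C(n,k) * p^k * (1-p)^(n-k)
C(16,4) = 1820
p^k = 0.69^4 ≈ 0.2266712
(1-p)^(n-k) = 0.31^12 ≈ 0.0000007876628
P = 1820 * 0.2266712 * 0.0000007876628 ≈ 0.000325

0.000325


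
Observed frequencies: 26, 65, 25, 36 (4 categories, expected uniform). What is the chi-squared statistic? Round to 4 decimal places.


chi2 = sum((O-E)^2/E), E = total/4
total = 152, E = 152/4 = 38
(26 - 38)^2 / 38 = 144 / 38 = 72/19 ≈ 3.789474
(65 - 38)^2 / 38 = 729 / 38 = 729/38 ≈ 19.184211
(25 - 38)^2 / 38 = 169 / 38 = 169/38 ≈ 4.447368
(36 - 38)^2 / 38 = 4 / 38 = 2/19 ≈ 0.105263
chi2 = 523/19 ≈ 27.526316

27.5263


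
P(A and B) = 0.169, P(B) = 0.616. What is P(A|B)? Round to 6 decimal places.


P(A|B) = P(A and B) / P(B) = 0.169 / 0.616 = 169/616 ≈ 0.27435065

0.274351


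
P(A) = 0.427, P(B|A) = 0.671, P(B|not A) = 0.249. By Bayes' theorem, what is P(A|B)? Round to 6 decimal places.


P(A|B) = P(B|A)*P(A) / P(B), P(B) = P(B|A)*P(A) + P(B|not A)*P(not A)
P(B|A)*P(A) = 0.671 * 0.427 = 0.286517
P(B|not A)*P(not A) = 0.249 * 0.573 = 0.142677
P(B) = 0.286517 + 0.142677 = 0.429194
P(A|B) = 0.286517 / 0.429194 ≈ 0.66756991

0.667570


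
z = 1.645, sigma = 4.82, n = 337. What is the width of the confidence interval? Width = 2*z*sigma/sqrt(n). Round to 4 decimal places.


width = 2*z*sigma/sqrt(n)
2*z*sigma = 2 * 1.645 * 4.82 = 15.8578
sqrt(337) ≈ 18.357560
width = 15.8578 / 18.357560 ≈ 0.863829

0.8638


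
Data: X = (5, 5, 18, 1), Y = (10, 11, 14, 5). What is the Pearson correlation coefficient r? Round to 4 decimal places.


r = sum((xi-xbar)(yi-ybar)) / sqrt(sum((xi-xbar)^2) * sum((yi-ybar)^2))
n = 4, xbar = 29/4 = 7.25, ybar = 40/4 = 10
Sxy = sum((xi-xbar)(yi-ybar)) = 72
Sxx = sum((xi-xbar)^2) = 164.75
Syy = sum((yi-ybar)^2) = 42
sqrt(Sxx*Syy) ≈ 83.183532
r = Sxy / sqrt(Sxx*Syy) = 72 / 83.183532 ≈ 0.865556

0.8656


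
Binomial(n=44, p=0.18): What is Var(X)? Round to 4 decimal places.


Var = n*p*(1-p) = 44 * 0.18 * 0.82 = 6.4944

6.4944


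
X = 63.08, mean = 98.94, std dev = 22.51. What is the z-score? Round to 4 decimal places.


z = (X - mu) / sigma
X - mu = 63.08 - 98.94 = -35.86
z = -35.86 / 22.51 = -3586/2251 ≈ -1.593070

-1.5931


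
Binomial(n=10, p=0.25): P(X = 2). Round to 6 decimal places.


P = C(n,k) * p^k * (1-p)^(n-k)
C(10,2) = 45
p^k = 0.25^2 = 0.0625
(1-p)^(n-k) = 0.75^8 ≈ 0.1001129
P = 45 * 0.0625 * 0.1001129 ≈ 0.281568

0.281568


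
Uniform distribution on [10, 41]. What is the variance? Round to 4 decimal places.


Var = (b-a)^2 / 12
(b-a)^2 = (41 - 10)^2 = 961
Var = 961/12 ≈ 80.083333

80.0833


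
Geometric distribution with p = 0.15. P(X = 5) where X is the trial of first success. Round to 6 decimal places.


P = (1-p)^(k-1) * p
(1-p)^(k-1) = 0.85^4 ≈ 0.5220063
P = 0.5220063 * 0.15 ≈ 0.07830094

0.078301


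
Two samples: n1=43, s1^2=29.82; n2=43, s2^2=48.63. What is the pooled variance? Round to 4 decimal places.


sp^2 = ((n1-1)*s1^2 + (n2-1)*s2^2)/(n1+n2-2)
(n1-1)*s1^2 = 42 * 29.82 = 1252.44
(n2-1)*s2^2 = 42 * 48.63 = 2042.46
numerator = 1252.44 + 2042.46 = 3294.9
n1+n2-2 = 84
sp^2 = 3294.9 / 84 = 39.225

39.2250


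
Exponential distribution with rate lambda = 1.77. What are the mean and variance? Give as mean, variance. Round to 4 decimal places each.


mean = 1/lam, var = 1/lam^2
mean = 1 / 1.77 = 100/177 ≈ 0.564972
lam^2 = 1.77^2 = 3.1329
var = 1 / 3.1329 ≈ 0.319193

0.5650, 0.3192


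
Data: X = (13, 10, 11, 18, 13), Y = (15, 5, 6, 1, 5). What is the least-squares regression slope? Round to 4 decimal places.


b = sum((xi-xbar)(yi-ybar)) / sum((xi-xbar)^2)
n = 5, xbar = 65/5 = 13, ybar = 32/5 = 6.4
Sxy = sum((xi-xbar)(yi-ybar)) = -22
Sxx = sum((xi-xbar)^2) = 38
b = Sxy / Sxx = -11/19 ≈ -0.578947

-0.5789


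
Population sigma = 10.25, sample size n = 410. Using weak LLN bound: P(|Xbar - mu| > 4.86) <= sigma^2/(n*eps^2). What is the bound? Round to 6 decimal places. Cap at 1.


bound = min(1, sigma^2/(n*eps^2))
sigma^2 = 10.25^2 = 105.0625
n*eps^2 = 410 * 4.86^2 = 410 * 23.6196 = 9684.036
sigma^2/(n*eps^2) = 105.0625 / 9684.036 ≈ 0.01084904

0.010849


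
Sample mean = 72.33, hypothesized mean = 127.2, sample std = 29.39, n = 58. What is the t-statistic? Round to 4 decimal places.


t = (xbar - mu0) / (s/sqrt(n))
xbar - mu0 = 72.33 - 127.2 = -54.87
sqrt(58) ≈ 7.61577311
s/sqrt(n) = 29.39 / 7.61577311 ≈ 3.85909606
t = -54.87 / 3.85909606 ≈ -14.218356

-14.2184


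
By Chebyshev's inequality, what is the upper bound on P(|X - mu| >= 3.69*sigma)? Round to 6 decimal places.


P <= 1/k^2
k^2 = 3.69^2 = 13.6161
1/k^2 = 1 / 13.6161 ≈ 0.07344247

0.073442


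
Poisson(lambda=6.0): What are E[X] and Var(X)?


E[X] = Var(X) = lambda = 6.0

6.0, 6.0


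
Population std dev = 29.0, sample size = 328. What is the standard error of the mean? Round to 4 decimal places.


SE = sigma / sqrt(n)
sqrt(328) ≈ 18.110770
SE = 29.0 / 18.110770 ≈ 1.601257

1.6013


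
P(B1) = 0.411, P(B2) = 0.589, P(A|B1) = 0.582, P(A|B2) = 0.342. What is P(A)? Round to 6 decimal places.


P(A) = P(A|B1)*P(B1) + P(A|B2)*P(B2)
P(A|B1)*P(B1) = 0.582 * 0.411 = 0.239202
P(A|B2)*P(B2) = 0.342 * 0.589 = 0.201438
P(A) = 0.239202 + 0.201438 = 0.44064

0.440640


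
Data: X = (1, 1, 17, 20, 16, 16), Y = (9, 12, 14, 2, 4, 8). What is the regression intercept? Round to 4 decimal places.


a = ybar - b*xbar, where b = sum((xi-xbar)(yi-ybar)) / sum((xi-xbar)^2)
n = 6, xbar = 71/6 ≈ 11.833333, ybar = 49/6 ≈ 8.166667
Sxy = sum((xi-xbar)(yi-ybar)) = -533/6 ≈ -88.833333
Sxx = sum((xi-xbar)^2) = 2177/6 ≈ 362.833333
b = Sxy / Sxx = -533/2177 ≈ -0.244832
a = 8.166667 - (-0.244832) * 11.833333 = 24086/2177 ≈ 11.063849

11.0638


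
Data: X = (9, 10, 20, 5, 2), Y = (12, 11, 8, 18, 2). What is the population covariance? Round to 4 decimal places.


Cov = (1/n)*sum((xi-xbar)(yi-ybar))
n = 5, xbar = 46/5 = 9.2, ybar = 51/5 = 10.2
sum((xi-xbar)(yi-ybar)) = 2.8
Cov = 2.8 / 5 = 0.56

0.5600


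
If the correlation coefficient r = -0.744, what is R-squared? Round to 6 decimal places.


R^2 = r^2 = (-0.744)^2 = 0.553536

0.553536


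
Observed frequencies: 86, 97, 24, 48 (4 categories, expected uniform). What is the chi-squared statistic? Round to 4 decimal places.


chi2 = sum((O-E)^2/E), E = total/4
total = 255, E = 255/4 = 63.75
(86 - 63.75)^2 / 63.75 = 495.0625 / 63.75 = 7921/1020 ≈ 7.765686
(97 - 63.75)^2 / 63.75 = 1105.5625 / 63.75 = 17689/1020 ≈ 17.342157
(24 - 63.75)^2 / 63.75 = 1580.0625 / 63.75 = 8427/340 ≈ 24.785294
(48 - 63.75)^2 / 63.75 = 248.0625 / 63.75 = 1323/340 ≈ 3.891176
chi2 = 2743/51 ≈ 53.784314

53.7843


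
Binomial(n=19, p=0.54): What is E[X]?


E[X] = n*p = 19 * 0.54 = 10.26

10.26


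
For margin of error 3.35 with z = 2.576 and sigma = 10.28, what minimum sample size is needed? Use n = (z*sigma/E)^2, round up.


z*sigma/E = 2.576 * 10.28 / 3.35 ≈ 7.904860
(z*sigma/E)^2 ≈ 62.486807
round up: n = 63

63


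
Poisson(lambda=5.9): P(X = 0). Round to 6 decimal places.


P = e^(-lam) * lam^k / k!
e^(-5.9) ≈ 0.002739445
lam^k = 5.9^0 = 1
k! = 0! = 1
P = 0.002739445 * 1 / 1 ≈ 0.002739

0.002739


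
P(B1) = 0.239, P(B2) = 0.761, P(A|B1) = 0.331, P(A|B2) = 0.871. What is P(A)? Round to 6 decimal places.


P(A) = P(A|B1)*P(B1) + P(A|B2)*P(B2)
P(A|B1)*P(B1) = 0.331 * 0.239 = 0.079109
P(A|B2)*P(B2) = 0.871 * 0.761 = 0.662831
P(A) = 0.079109 + 0.662831 = 0.74194

0.741940


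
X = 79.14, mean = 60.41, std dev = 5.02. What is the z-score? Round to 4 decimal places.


z = (X - mu) / sigma
X - mu = 79.14 - 60.41 = 18.73
z = 18.73 / 5.02 = 1873/502 ≈ 3.731076

3.7311


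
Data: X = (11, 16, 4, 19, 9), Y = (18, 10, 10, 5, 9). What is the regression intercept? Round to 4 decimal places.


a = ybar - b*xbar, where b = sum((xi-xbar)(yi-ybar)) / sum((xi-xbar)^2)
n = 5, xbar = 59/5 = 11.8, ybar = 52/5 = 10.4
Sxy = sum((xi-xbar)(yi-ybar)) = -39.6
Sxx = sum((xi-xbar)^2) = 138.8
b = Sxy / Sxx = -99/347 ≈ -0.285303
a = 10.4 - (-0.285303) * 11.8 = 4777/347 ≈ 13.766571

13.7666


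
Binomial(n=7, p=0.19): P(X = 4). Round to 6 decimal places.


P = C(n,k) * p^k * (1-p)^(n-k)
C(7,4) = 35
p^k = 0.19^4 = 0.00130321
(1-p)^(n-k) = 0.81^3 = 0.531441
P = 35 * 0.00130321 * 0.531441 ≈ 0.024240

0.024240


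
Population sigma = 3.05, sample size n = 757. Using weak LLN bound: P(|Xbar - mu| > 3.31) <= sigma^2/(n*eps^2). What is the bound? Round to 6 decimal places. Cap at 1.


bound = min(1, sigma^2/(n*eps^2))
sigma^2 = 3.05^2 = 9.3025
n*eps^2 = 757 * 3.31^2 = 757 * 10.9561 = 8293.7677
sigma^2/(n*eps^2) = 9.3025 / 8293.7677 ≈ 0.00112163

0.001122


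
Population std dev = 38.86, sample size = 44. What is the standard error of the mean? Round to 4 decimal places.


SE = sigma / sqrt(n)
sqrt(44) ≈ 6.633250
SE = 38.86 / 6.633250 ≈ 5.858365

5.8584


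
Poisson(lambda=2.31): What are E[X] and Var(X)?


E[X] = Var(X) = lambda = 2.31

2.31, 2.31


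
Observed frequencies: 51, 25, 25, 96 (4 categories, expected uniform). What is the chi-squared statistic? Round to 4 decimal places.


chi2 = sum((O-E)^2/E), E = total/4
total = 197, E = 197/4 = 49.25
(51 - 49.25)^2 / 49.25 = 3.0625 / 49.25 = 49/788 ≈ 0.062183
(25 - 49.25)^2 / 49.25 = 588.0625 / 49.25 = 9409/788 ≈ 11.940355
(25 - 49.25)^2 / 49.25 = 588.0625 / 49.25 = 9409/788 ≈ 11.940355
(96 - 49.25)^2 / 49.25 = 2185.5625 / 49.25 = 34969/788 ≈ 44.376904
chi2 = 13459/197 ≈ 68.319797

68.3198


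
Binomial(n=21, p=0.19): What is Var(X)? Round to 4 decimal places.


Var = n*p*(1-p) = 21 * 0.19 * 0.81 = 3.2319

3.2319


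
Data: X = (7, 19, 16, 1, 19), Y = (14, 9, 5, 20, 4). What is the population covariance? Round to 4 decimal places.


Cov = (1/n)*sum((xi-xbar)(yi-ybar))
n = 5, xbar = 62/5 = 12.4, ybar = 52/5 = 10.4
sum((xi-xbar)(yi-ybar)) = -199.8
Cov = -199.8 / 5 = -39.96

-39.9600


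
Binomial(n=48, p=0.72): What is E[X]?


E[X] = n*p = 48 * 0.72 = 34.56

34.56


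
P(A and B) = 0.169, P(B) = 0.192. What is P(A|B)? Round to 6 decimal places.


P(A|B) = P(A and B) / P(B) = 0.169 / 0.192 = 169/192 ≈ 0.88020833

0.880208


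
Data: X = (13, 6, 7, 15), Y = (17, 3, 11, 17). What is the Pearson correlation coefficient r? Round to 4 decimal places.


r = sum((xi-xbar)(yi-ybar)) / sqrt(sum((xi-xbar)^2) * sum((yi-ybar)^2))
n = 4, xbar = 41/4 = 10.25, ybar = 48/4 = 12
Sxy = sum((xi-xbar)(yi-ybar)) = 79
Sxx = sum((xi-xbar)^2) = 58.75
Syy = sum((yi-ybar)^2) = 132
sqrt(Sxx*Syy) ≈ 88.062478
r = Sxy / sqrt(Sxx*Syy) = 79 / 88.062478 ≈ 0.897090

0.8971


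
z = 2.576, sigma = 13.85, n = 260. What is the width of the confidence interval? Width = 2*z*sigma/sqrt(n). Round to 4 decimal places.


width = 2*z*sigma/sqrt(n)
2*z*sigma = 2 * 2.576 * 13.85 = 71.3552
sqrt(260) ≈ 16.124515
width = 71.3552 / 16.124515 ≈ 4.425262

4.4253


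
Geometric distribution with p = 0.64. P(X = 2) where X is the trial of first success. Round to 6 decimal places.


P = (1-p)^(k-1) * p
(1-p)^(k-1) = 0.36^1 = 0.36
P = 0.36 * 0.64 = 0.2304

0.230400


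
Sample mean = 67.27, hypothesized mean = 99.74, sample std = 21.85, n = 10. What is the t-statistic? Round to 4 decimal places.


t = (xbar - mu0) / (s/sqrt(n))
xbar - mu0 = 67.27 - 99.74 = -32.47
sqrt(10) ≈ 3.16227766
s/sqrt(n) = 21.85 / 3.16227766 ≈ 6.90957669
t = -32.47 / 6.90957669 ≈ -4.699275

-4.6993


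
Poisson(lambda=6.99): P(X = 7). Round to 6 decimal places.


P = e^(-lam) * lam^k / k!
e^(-6.99) ≈ 0.0009210465
lam^k = 6.99^7 ≈ 815342.780785
k! = 7! = 5040
P = 0.0009210465 * 815342.780785 / 5040 ≈ 0.149002

0.149002


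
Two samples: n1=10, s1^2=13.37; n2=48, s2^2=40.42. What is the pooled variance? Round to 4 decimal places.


sp^2 = ((n1-1)*s1^2 + (n2-1)*s2^2)/(n1+n2-2)
(n1-1)*s1^2 = 9 * 13.37 = 120.33
(n2-1)*s2^2 = 47 * 40.42 = 1899.74
numerator = 120.33 + 1899.74 = 2020.07
n1+n2-2 = 56
sp^2 = 2020.07 / 56 = 202007/5600 ≈ 36.072679

36.0727


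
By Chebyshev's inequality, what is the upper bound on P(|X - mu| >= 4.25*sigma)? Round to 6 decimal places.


P <= 1/k^2
k^2 = 4.25^2 = 18.0625
1/k^2 = 1 / 18.0625 = 16/289 ≈ 0.05536332

0.055363


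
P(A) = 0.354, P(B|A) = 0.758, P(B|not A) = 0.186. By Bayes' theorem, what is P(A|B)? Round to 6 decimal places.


P(A|B) = P(B|A)*P(A) / P(B), P(B) = P(B|A)*P(A) + P(B|not A)*P(not A)
P(B|A)*P(A) = 0.758 * 0.354 = 0.268332
P(B|not A)*P(not A) = 0.186 * 0.646 = 0.120156
P(B) = 0.268332 + 0.120156 = 0.388488
P(A|B) = 0.268332 / 0.388488 ≈ 0.69070859

0.690709


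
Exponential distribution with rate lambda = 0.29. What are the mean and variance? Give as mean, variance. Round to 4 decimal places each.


mean = 1/lam, var = 1/lam^2
mean = 1 / 0.29 = 100/29 ≈ 3.448276
lam^2 = 0.29^2 = 0.0841
var = 1 / 0.0841 = 10000/841 ≈ 11.890606

3.4483, 11.8906


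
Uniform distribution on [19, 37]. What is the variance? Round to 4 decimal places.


Var = (b-a)^2 / 12
(b-a)^2 = (37 - 19)^2 = 324
Var = 324/12 = 27

27.0000


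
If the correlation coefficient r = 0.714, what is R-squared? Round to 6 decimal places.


R^2 = r^2 = (0.714)^2 = 0.509796

0.509796


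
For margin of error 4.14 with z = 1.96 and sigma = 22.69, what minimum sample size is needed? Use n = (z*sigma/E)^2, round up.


z*sigma/E = 1.96 * 22.69 / 4.14 ≈ 10.742126
(z*sigma/E)^2 ≈ 115.393262
round up: n = 116

116


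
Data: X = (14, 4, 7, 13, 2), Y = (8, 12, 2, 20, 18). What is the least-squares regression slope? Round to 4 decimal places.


b = sum((xi-xbar)(yi-ybar)) / sum((xi-xbar)^2)
n = 5, xbar = 40/5 = 8, ybar = 60/5 = 12
Sxy = sum((xi-xbar)(yi-ybar)) = -10
Sxx = sum((xi-xbar)^2) = 114
b = Sxy / Sxx = -5/57 ≈ -0.087719

-0.0877


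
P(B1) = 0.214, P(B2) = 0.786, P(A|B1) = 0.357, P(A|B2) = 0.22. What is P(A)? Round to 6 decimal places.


P(A) = P(A|B1)*P(B1) + P(A|B2)*P(B2)
P(A|B1)*P(B1) = 0.357 * 0.214 = 0.076398
P(A|B2)*P(B2) = 0.22 * 0.786 = 0.17292
P(A) = 0.076398 + 0.17292 = 0.249318

0.249318


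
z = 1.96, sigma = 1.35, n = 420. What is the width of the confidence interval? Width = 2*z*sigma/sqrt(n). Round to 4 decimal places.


width = 2*z*sigma/sqrt(n)
2*z*sigma = 2 * 1.96 * 1.35 = 5.292
sqrt(420) ≈ 20.493902
width = 5.292 / 20.493902 ≈ 0.258223

0.2582


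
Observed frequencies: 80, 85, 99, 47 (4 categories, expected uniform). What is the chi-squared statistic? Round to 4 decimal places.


chi2 = sum((O-E)^2/E), E = total/4
total = 311, E = 311/4 = 77.75
(80 - 77.75)^2 / 77.75 = 5.0625 / 77.75 = 81/1244 ≈ 0.065113
(85 - 77.75)^2 / 77.75 = 52.5625 / 77.75 = 841/1244 ≈ 0.676045
(99 - 77.75)^2 / 77.75 = 451.5625 / 77.75 = 7225/1244 ≈ 5.807878
(47 - 77.75)^2 / 77.75 = 945.5625 / 77.75 = 15129/1244 ≈ 12.161576
chi2 = 5819/311 ≈ 18.710611

18.7106


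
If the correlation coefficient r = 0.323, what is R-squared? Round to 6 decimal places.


R^2 = r^2 = (0.323)^2 = 0.104329

0.104329


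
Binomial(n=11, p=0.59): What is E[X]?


E[X] = n*p = 11 * 0.59 = 6.49

6.49


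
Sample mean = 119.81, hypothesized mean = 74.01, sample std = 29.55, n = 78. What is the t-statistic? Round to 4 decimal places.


t = (xbar - mu0) / (s/sqrt(n))
xbar - mu0 = 119.81 - 74.01 = 45.8
sqrt(78) ≈ 8.83176087
s/sqrt(n) = 29.55 / 8.83176087 ≈ 3.34587864
t = 45.8 / 3.34587864 ≈ 13.688482

13.6885


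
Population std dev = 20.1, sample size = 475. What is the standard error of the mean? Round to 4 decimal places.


SE = sigma / sqrt(n)
sqrt(475) ≈ 21.794495
SE = 20.1 / 21.794495 ≈ 0.922251

0.9223


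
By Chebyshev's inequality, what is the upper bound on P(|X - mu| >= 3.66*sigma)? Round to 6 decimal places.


P <= 1/k^2
k^2 = 3.66^2 = 13.3956
1/k^2 = 1 / 13.3956 ≈ 0.07465138

0.074651


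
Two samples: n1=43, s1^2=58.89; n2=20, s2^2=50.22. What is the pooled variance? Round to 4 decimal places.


sp^2 = ((n1-1)*s1^2 + (n2-1)*s2^2)/(n1+n2-2)
(n1-1)*s1^2 = 42 * 58.89 = 2473.38
(n2-1)*s2^2 = 19 * 50.22 = 954.18
numerator = 2473.38 + 954.18 = 3427.56
n1+n2-2 = 61
sp^2 = 3427.56 / 61 = 85689/1525 ≈ 56.189508

56.1895


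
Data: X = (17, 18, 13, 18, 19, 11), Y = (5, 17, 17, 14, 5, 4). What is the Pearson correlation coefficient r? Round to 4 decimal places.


r = sum((xi-xbar)(yi-ybar)) / sqrt(sum((xi-xbar)^2) * sum((yi-ybar)^2))
n = 6, xbar = 96/6 = 16, ybar = 62/6 = 31/3 ≈ 10.333333
Sxy = sum((xi-xbar)(yi-ybar)) = 11
Sxx = sum((xi-xbar)^2) = 52
Syy = sum((yi-ybar)^2) = 598/3 ≈ 199.333333
sqrt(Sxx*Syy) ≈ 101.810281
r = Sxy / sqrt(Sxx*Syy) = 11 / 101.810281 ≈ 0.108044

0.1080


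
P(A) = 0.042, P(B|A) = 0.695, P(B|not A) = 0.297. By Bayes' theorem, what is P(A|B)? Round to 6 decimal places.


P(A|B) = P(B|A)*P(A) / P(B), P(B) = P(B|A)*P(A) + P(B|not A)*P(not A)
P(B|A)*P(A) = 0.695 * 0.042 = 0.02919
P(B|not A)*P(not A) = 0.297 * 0.958 = 0.284526
P(B) = 0.02919 + 0.284526 = 0.313716
P(A|B) = 0.02919 / 0.313716 ≈ 0.09304594

0.093046


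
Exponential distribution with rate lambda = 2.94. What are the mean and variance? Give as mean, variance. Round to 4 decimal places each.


mean = 1/lam, var = 1/lam^2
mean = 1 / 2.94 = 50/147 ≈ 0.340136
lam^2 = 2.94^2 = 8.6436
var = 1 / 8.6436 ≈ 0.115693

0.3401, 0.1157


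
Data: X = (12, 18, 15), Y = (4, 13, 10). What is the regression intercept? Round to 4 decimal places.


a = ybar - b*xbar, where b = sum((xi-xbar)(yi-ybar)) / sum((xi-xbar)^2)
n = 3, xbar = 45/3 = 15, ybar = 27/3 = 9
Sxy = sum((xi-xbar)(yi-ybar)) = 27
Sxx = sum((xi-xbar)^2) = 18
b = Sxy / Sxx = 1.5
a = 9 - 1.5 * 15 = -13.5

-13.5000


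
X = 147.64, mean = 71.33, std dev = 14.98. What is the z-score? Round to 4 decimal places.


z = (X - mu) / sigma
X - mu = 147.64 - 71.33 = 76.31
z = 76.31 / 14.98 = 7631/1498 ≈ 5.094126

5.0941


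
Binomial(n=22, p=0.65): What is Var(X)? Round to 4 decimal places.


Var = n*p*(1-p) = 22 * 0.65 * 0.35 = 5.005

5.0050


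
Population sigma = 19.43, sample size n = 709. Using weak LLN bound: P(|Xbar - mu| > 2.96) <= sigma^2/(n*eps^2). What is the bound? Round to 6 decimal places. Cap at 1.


bound = min(1, sigma^2/(n*eps^2))
sigma^2 = 19.43^2 = 377.5249
n*eps^2 = 709 * 2.96^2 = 709 * 8.7616 = 6211.9744
sigma^2/(n*eps^2) = 377.5249 / 6211.9744 ≈ 0.06077374

0.060774


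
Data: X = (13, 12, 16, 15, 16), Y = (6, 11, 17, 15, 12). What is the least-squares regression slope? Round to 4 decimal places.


b = sum((xi-xbar)(yi-ybar)) / sum((xi-xbar)^2)
n = 5, xbar = 72/5 = 14.4, ybar = 61/5 = 12.2
Sxy = sum((xi-xbar)(yi-ybar)) = 20.6
Sxx = sum((xi-xbar)^2) = 13.2
b = Sxy / Sxx = 103/66 ≈ 1.560606

1.5606


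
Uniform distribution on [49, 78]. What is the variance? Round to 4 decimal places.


Var = (b-a)^2 / 12
(b-a)^2 = (78 - 49)^2 = 841
Var = 841/12 ≈ 70.083333

70.0833


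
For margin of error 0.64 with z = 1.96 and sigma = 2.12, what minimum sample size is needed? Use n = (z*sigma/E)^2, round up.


z*sigma/E = 1.96 * 2.12 / 0.64 = 6.4925
(z*sigma/E)^2 ≈ 42.152556
round up: n = 43

43


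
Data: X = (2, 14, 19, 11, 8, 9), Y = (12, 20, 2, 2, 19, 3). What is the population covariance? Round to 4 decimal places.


Cov = (1/n)*sum((xi-xbar)(yi-ybar))
n = 6, xbar = 63/6 = 10.5, ybar = 58/6 = 29/3 ≈ 9.666667
sum((xi-xbar)(yi-ybar)) = -66
Cov = -66 / 6 = -11

-11.0000


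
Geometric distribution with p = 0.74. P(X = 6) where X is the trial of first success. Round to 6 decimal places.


P = (1-p)^(k-1) * p
(1-p)^(k-1) = 0.26^5 ≈ 0.001188138
P = 0.001188138 * 0.74 ≈ 0.0008792218

0.000879


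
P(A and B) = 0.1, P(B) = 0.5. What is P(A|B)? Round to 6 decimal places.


P(A|B) = P(A and B) / P(B) = 0.1 / 0.5 = 0.2

0.200000


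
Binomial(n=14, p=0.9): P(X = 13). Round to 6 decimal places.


P = C(n,k) * p^k * (1-p)^(n-k)
C(14,13) = 14
p^k = 0.9^13 ≈ 0.2541866
(1-p)^(n-k) = 0.1^1 = 0.1
P = 14 * 0.2541866 * 0.1 ≈ 0.355861

0.355861


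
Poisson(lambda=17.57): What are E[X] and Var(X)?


E[X] = Var(X) = lambda = 17.57

17.57, 17.57


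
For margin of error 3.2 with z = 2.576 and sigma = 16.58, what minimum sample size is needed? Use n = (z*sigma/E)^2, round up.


z*sigma/E = 2.576 * 16.58 / 3.2 = 13.3469
(z*sigma/E)^2 ≈ 178.139740
round up: n = 179

179


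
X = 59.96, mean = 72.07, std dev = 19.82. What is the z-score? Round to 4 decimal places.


z = (X - mu) / sigma
X - mu = 59.96 - 72.07 = -12.11
z = -12.11 / 19.82 = -1211/1982 ≈ -0.610999

-0.6110


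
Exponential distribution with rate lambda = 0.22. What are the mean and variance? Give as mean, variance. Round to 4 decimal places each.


mean = 1/lam, var = 1/lam^2
mean = 1 / 0.22 = 50/11 ≈ 4.545455
lam^2 = 0.22^2 = 0.0484
var = 1 / 0.0484 = 2500/121 ≈ 20.661157

4.5455, 20.6612
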